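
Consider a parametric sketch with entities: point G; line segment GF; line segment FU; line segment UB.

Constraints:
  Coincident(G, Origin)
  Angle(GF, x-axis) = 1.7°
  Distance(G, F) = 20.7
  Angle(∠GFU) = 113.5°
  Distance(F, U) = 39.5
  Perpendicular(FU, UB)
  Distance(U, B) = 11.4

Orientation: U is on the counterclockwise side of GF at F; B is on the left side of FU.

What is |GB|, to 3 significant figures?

48.4

∠GFU = 113.5°, so FU runs at 1.7° + (180° − 113.5°) = 68.2° from the x-axis; with |FU| = 39.5, U = F + 39.5·(cos 68.2°, sin 68.2°) = (35.4, 37.3). FU is perpendicular to UB; with |UB| = 11.4 on the left of FU, B = U + 11.4·(-0.928, 0.371) = (24.8, 41.5). Then |GB| = |B − G| = 48.4.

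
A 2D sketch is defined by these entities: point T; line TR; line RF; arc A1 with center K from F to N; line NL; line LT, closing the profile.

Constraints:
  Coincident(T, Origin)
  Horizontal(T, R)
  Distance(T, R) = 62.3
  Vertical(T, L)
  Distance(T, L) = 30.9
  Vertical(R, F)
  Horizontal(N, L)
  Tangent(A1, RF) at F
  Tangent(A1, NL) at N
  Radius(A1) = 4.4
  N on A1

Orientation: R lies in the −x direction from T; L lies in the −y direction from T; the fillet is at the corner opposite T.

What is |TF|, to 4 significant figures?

67.70

T is at the origin; TR is horizontal with |TR| = 62.3 and R on the −x side, so R = (-62.30, 0.000). T and L share the same x with |TL| = 30.9 and L on the −y side, so L = (0.000, -30.90). The virtual corner opposite T is at (-62.30, -30.90). Tangency of A1 to RF means the radius KF is perpendicular to RF and since A1 is tangent to NL there, KN ⟂ NL, with radius 4.4, so the center K sits 4.4 in from both sides at K = (-57.90, -26.50). That places the tangent points at F = (-62.30, -26.50) on RF and N = (-57.90, -30.90) on NL. Then |TF| = |F − T| = 67.70.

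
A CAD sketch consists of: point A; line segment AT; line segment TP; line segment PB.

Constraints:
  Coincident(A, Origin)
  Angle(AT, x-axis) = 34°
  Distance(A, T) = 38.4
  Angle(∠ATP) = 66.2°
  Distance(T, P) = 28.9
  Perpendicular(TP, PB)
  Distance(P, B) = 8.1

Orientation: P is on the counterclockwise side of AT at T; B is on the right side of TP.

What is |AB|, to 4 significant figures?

45.26

A is at the origin; AT runs at 34.0° with length 38.4, so T = 38.4·(cos 34.0°, sin 34.0°) = (31.84, 21.47). ∠ATP = 66.2°, so TP runs at 34.0° + (180° − 66.2°) = 147.8° from the x-axis; with |TP| = 28.9, P = T + 28.9·(cos 147.8°, sin 147.8°) = (7.380, 36.87). The perpendicularity gives PB at right angles to TP; with |PB| = 8.1 on the right of TP, B = P + 8.1·(0.5329, 0.8462) = (11.70, 43.73). Then |AB| = |B − A| = 45.26.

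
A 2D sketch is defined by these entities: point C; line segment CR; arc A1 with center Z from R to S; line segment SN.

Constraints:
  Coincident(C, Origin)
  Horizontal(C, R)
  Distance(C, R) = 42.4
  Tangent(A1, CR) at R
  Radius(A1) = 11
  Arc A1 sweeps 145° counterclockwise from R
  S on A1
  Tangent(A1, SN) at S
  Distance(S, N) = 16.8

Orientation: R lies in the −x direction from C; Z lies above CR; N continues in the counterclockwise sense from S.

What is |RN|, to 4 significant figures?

30.57

C is at the origin; CR is horizontal with |CR| = 42.4 and R on the −x side, so R = (-42.40, 0.000). Since A1 is tangent to CR there, ZR ⟂ CR, so Z = R + (0, 11) = (-42.40, 11.00). On A1, R sits at bearing -90° from Z; a 145° counterclockwise sweep puts S at bearing 55°, so S = Z + 11.0·(cos 55°, sin 55°) = (-36.09, 20.01). A1 meets SN tangentially, so ZS is at right angles to SN, so SN runs along (−sin 55°, cos 55°); with |SN| = 16.8, N = (-49.85, 29.65). Then |RN| = |N − R| = 30.57.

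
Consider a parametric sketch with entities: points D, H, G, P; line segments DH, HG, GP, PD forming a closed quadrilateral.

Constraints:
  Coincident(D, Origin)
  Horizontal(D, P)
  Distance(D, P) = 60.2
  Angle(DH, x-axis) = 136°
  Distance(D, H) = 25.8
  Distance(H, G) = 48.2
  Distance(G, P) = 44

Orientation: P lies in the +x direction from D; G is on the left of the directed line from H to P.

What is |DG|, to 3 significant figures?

41.1

Checks: |HG| = 48.20 ✓; |GP| = 44.00 ✓.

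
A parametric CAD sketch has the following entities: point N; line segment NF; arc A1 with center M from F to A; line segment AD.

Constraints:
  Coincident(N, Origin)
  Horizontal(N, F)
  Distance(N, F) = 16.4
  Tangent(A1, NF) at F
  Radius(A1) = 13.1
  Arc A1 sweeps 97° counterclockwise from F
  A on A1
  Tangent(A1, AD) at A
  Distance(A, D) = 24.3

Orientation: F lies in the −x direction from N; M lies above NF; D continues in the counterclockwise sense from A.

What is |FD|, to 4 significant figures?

40.09

On A1, F sits at bearing -90° from M; a 97° counterclockwise sweep puts A at bearing 7°, so A = M + 13.1·(cos 7°, sin 7°) = (-3.398, 14.70). The tangent condition forces MA to be normal to AD, so AD runs along (−sin 7°, cos 7°); with |AD| = 24.3, D = (-6.359, 38.82). Then |FD| = |D − F| = 40.09.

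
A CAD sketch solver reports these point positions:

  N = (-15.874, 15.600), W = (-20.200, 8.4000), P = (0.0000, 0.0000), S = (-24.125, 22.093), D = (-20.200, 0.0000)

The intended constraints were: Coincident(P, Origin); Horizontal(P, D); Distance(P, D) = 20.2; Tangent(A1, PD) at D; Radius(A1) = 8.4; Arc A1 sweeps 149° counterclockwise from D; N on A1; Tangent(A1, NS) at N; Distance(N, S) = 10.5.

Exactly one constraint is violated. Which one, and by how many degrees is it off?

Tangent(A1, NS) at N — off by 7.20°.

P = (0.00, 0.00) ✓; P.y = 0.00, D.y = 0.00 ✓; |PD| = 20.20 ✓; ∠(WD, DP) = 90.00° ✓; |WD| = 8.400 ✓; bearing(W→N) − bearing(W→D) = 149.0° ✓; |WN| = 8.400 ✓; ∠(WN, NS) = 97.20° ✗; |NS| = 10.50 ✓.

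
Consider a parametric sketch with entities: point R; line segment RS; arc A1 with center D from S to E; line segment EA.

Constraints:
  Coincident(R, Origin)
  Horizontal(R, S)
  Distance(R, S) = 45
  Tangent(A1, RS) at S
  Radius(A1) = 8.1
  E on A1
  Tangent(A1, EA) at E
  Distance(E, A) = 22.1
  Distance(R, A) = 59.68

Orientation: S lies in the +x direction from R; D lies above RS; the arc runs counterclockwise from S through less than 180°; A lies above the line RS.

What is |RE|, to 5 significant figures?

53.796

Checks: ∠(DS, SR) = 90.00° ✓; |DS| = 8.100 ✓; |DE| = 8.100 ✓; ∠(DE, EA) = 90.00° ✓; |EA| = 22.10 ✓; |RA| = 59.68 ✓.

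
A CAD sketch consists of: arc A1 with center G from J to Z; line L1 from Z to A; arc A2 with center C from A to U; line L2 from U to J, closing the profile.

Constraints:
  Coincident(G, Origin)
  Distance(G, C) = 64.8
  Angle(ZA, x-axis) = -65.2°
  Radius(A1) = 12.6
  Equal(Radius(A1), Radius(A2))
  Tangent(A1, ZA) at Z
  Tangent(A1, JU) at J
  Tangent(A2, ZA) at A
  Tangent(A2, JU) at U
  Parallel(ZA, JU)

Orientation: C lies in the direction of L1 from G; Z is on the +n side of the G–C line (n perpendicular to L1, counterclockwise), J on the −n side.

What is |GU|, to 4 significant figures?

66.01

Tangency of A1 to both parallel lines with radius 12.6 puts Z and J at G ± 12.6·n: Z = (11.44, 5.285), J = (-11.44, -5.285). Equal radii place A and U the same way about C: A = C + 12.6·n = (38.62, -53.54), U = C − 12.6·n = (15.74, -64.11). Then |GU| = |U − G| = 66.01.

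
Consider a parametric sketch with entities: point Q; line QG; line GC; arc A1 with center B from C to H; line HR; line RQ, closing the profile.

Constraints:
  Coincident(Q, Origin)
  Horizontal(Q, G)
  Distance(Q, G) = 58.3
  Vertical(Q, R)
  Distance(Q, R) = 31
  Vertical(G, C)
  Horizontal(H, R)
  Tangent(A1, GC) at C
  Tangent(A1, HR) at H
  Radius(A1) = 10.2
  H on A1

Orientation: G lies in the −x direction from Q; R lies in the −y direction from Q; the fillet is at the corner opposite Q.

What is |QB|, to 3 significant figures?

52.4

Q is at the origin; QG is horizontal with |QG| = 58.3 and G on the −x side, so G = (-58.3, 0.00). Q and R share the same x with |QR| = 31.0 and R on the −y side, so R = (0.00, -31.0). The virtual corner opposite Q is at (-58.3, -31.0). Since A1 is tangent to GC there, BC ⟂ GC and since A1 is tangent to HR there, BH ⟂ HR, with radius 10.2, so the center B sits 10.2 in from both sides at B = (-48.1, -20.8). Then |QB| = |B − Q| = 52.4.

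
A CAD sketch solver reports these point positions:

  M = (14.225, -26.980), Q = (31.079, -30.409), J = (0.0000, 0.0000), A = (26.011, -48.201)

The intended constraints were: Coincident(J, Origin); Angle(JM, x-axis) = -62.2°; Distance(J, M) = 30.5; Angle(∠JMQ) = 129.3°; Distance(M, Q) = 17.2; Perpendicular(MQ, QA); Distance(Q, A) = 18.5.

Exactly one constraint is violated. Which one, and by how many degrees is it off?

Perpendicular(MQ, QA) — off by 4.40°.

J = (0.00, 0.00) ✓; JM at -62.20° ✓; |JM| = 30.50 ✓; ∠JMQ = 129.3° ✓; |MQ| = 17.20 ✓; ∠(MQ, QA) = 94.40° ✗; |QA| = 18.50 ✓.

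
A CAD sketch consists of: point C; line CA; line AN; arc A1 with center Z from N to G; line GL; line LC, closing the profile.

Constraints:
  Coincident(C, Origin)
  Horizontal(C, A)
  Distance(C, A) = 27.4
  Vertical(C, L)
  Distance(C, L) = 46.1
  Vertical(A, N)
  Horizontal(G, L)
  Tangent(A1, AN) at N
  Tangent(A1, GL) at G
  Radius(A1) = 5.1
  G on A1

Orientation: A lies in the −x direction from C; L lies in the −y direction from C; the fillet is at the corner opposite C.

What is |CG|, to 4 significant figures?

51.21

C is at the origin; CA is horizontal with |CA| = 27.4 and A on the −x side, so A = (-27.40, 0.000). CL is vertical with |CL| = 46.1 and L on the −y side, so L = (0.000, -46.10). The virtual corner opposite C is at (-27.40, -46.10). A1 meets AN tangentially, so ZN is at right angles to AN and tangency of A1 to GL means the radius ZG is perpendicular to GL, with radius 5.1, so the center Z sits 5.1 in from both sides at Z = (-22.30, -41.00). That places the tangent points at N = (-27.40, -41.00) on AN and G = (-22.30, -46.10) on GL. Then |CG| = |G − C| = 51.21.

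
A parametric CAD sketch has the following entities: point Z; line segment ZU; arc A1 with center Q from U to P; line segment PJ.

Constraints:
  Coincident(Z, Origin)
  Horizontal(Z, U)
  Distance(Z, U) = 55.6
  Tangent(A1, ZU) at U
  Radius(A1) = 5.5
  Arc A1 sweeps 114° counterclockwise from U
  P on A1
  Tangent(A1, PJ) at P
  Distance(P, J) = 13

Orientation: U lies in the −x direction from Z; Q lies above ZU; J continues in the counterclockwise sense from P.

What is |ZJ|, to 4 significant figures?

59.21

Z is at the origin; ZU is horizontal with |ZU| = 55.6 and U on the −x side, so U = (-55.60, 0.000). The tangent condition forces QU to be normal to ZU, so Q = U + (0, 5.5) = (-55.60, 5.500). On A1, U sits at bearing -90° from Q; a 114° counterclockwise sweep puts P at bearing 24°, so P = Q + 5.5·(cos 24°, sin 24°) = (-50.58, 7.737). The tangent condition forces QP to be normal to PJ, so PJ runs along (−sin 24°, cos 24°); with |PJ| = 13.0, J = (-55.86, 19.61). Then |ZJ| = |J − Z| = 59.21.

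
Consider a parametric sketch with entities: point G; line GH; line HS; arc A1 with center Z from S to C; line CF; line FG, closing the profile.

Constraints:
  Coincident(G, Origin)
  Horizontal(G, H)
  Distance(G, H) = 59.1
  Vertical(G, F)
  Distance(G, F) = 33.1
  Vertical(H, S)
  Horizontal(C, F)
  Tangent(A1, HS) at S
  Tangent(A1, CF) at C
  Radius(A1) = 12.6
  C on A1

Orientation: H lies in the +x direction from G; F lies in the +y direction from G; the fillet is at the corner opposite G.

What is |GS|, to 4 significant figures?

62.55

G is at the origin; G and H share the same y with |GH| = 59.1 and H on the +x side, so H = (59.10, 0.000). GF is vertical with |GF| = 33.1 and F on the +y side, so F = (0.000, 33.10). The virtual corner opposite G is at (59.10, 33.10). Since A1 is tangent to HS there, ZS ⟂ HS and since A1 is tangent to CF there, ZC ⟂ CF, with radius 12.6, so the center Z sits 12.6 in from both sides at Z = (46.50, 20.50). That places the tangent points at S = (59.10, 20.50) on HS and C = (46.50, 33.10) on CF. Then |GS| = |S − G| = 62.55.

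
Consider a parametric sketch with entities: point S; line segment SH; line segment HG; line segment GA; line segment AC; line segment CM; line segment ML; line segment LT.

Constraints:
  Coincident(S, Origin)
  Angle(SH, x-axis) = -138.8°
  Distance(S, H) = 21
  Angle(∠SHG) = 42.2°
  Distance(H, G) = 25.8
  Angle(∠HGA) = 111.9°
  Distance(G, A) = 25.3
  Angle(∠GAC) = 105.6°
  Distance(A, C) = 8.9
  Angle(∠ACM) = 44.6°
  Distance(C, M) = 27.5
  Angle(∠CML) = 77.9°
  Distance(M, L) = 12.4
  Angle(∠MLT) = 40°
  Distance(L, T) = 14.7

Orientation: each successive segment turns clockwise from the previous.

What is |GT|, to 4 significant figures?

11.63

S is at the origin; SH runs at -138.8° with length 21.0, so H = (-15.80, -13.83). ∠SHG = 42.2° gives HG at 83.40° from the x-axis; with |HG| = 25.8, G = (-12.84, 11.80). ∠HGA = 111.9° gives GA at 15.30° from the x-axis; with |GA| = 25.3, A = (11.57, 18.47). ∠GAC = 105.6° gives AC at -59.10° from the x-axis; with |AC| = 8.9, C = (16.14, 10.84). ∠ACM = 44.6° gives CM at 165.5° from the x-axis; with |CM| = 27.5, M = (-10.49, 17.72). ∠CML = 77.9° gives ML at 63.40° from the x-axis; with |ML| = 12.4, L = (-4.933, 28.81). ∠MLT = 40.0° gives LT at -76.60° from the x-axis; with |LT| = 14.7, T = (-1.527, 14.51). Then |GT| = |T − G| = 11.63.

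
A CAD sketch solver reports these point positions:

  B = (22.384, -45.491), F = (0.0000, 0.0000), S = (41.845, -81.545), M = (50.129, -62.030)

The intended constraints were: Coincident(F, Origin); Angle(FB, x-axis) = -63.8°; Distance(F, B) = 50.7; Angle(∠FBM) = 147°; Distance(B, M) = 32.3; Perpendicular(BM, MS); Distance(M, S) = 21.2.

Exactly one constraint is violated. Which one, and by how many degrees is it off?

Perpendicular(BM, MS) — off by 7.80°.

F = (0.00, 0.00) ✓; FB at -63.80° ✓; |FB| = 50.70 ✓; ∠FBM = 147.0° ✓; |BM| = 32.30 ✓; ∠(BM, MS) = 82.20° ✗; |MS| = 21.20 ✓.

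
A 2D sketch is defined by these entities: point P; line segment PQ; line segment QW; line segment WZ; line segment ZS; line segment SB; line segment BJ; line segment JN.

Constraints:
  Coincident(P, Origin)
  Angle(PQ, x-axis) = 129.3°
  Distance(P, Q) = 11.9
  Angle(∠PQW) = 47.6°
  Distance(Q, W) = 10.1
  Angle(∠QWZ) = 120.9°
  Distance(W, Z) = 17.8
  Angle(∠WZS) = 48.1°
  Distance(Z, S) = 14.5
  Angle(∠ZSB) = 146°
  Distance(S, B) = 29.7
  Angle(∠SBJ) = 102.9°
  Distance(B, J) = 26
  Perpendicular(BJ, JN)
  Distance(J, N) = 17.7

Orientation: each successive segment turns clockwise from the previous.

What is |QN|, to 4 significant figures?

24.70

∠SBJ = 102.9° gives BJ at 54.80° from the x-axis; with |BJ| = 26.0, J = (-8.061, 39.80). BJ ⟂ JN, so JN runs at -35.20°; with |JN| = 17.7, N = (6.403, 29.60). Then |QN| = |N − Q| = 24.70.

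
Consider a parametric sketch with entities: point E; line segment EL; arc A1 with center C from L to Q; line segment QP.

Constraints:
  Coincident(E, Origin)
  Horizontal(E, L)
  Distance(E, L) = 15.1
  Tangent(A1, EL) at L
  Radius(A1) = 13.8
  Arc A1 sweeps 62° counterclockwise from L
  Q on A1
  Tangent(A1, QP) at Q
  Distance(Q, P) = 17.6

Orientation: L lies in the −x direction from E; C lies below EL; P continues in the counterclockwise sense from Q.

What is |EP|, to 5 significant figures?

42.264

On A1, L sits at bearing 90° from C; a 62° counterclockwise sweep puts Q at bearing 152°, so Q = C + 13.8·(cos 152°, sin 152°) = (-27.285, -7.3213). A1 meets QP tangentially, so CQ is at right angles to QP, so QP runs along (−sin 152°, cos 152°); with |QP| = 17.6, P = (-35.547, -22.861). Then |EP| = |P − E| = 42.264.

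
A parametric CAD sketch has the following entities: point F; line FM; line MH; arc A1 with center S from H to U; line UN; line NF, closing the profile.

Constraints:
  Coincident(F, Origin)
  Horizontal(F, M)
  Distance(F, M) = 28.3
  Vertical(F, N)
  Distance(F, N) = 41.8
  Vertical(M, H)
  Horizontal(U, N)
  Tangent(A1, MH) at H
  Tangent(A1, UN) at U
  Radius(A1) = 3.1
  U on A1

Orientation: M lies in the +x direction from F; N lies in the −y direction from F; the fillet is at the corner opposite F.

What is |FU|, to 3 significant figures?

48.8

F is at the origin; F and M share the same y with |FM| = 28.3 and M on the +x side, so M = (28.3, 0.00). F and N share the same x with |FN| = 41.8 and N on the −y side, so N = (0.00, -41.8). The virtual corner opposite F is at (28.3, -41.8). Since A1 is tangent to MH there, SH ⟂ MH and A1 meets UN tangentially, so SU is at right angles to UN, with radius 3.1, so the center S sits 3.1 in from both sides at S = (25.2, -38.7). That places the tangent points at H = (28.3, -38.7) on MH and U = (25.2, -41.8) on UN. Then |FU| = |U − F| = 48.8.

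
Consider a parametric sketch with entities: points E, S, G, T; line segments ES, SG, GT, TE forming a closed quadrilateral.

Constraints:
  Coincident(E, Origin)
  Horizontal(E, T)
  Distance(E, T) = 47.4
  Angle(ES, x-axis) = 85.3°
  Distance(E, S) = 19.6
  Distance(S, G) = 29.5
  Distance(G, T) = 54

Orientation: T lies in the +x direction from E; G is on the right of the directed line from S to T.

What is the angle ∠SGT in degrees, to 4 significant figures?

65.77°

Checks: |SG| = 29.50 ✓; |GT| = 54.00 ✓.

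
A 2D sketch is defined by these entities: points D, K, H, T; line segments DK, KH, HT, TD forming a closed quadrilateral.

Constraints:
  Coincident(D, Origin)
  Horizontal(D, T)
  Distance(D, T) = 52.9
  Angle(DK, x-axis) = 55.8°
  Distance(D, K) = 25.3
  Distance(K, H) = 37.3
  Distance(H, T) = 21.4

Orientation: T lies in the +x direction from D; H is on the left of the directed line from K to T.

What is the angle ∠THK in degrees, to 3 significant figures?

93.0°

Checks: D.y = 0.00, T.y = 0.00 ✓; |KH| = 37.30 ✓; |HT| = 21.40 ✓.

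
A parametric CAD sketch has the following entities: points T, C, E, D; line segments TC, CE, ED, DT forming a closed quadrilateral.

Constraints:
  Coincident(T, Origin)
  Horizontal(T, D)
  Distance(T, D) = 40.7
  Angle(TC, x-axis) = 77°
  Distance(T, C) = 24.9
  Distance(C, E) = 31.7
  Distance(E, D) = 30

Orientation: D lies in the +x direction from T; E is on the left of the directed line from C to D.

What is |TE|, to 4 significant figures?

47.34

Checks: |CE| = 31.70 ✓; |ED| = 30.00 ✓.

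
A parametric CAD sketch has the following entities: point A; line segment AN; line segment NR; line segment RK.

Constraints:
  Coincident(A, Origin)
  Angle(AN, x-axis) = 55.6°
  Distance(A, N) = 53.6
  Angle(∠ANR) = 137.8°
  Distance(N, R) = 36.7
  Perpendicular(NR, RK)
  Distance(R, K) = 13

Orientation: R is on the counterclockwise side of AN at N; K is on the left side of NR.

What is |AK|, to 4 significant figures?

79.80

∠ANR = 137.8°, so NR runs at 55.6° + (180° − 137.8°) = 97.80° from the x-axis; with |NR| = 36.7, R = N + 36.7·(cos 97.80°, sin 97.80°) = (25.30, 80.59). NR is perpendicular to RK; with |RK| = 13.0 on the left of NR, K = R + 13.0·(-0.9907, -0.1357) = (12.42, 78.82). Then |AK| = |K − A| = 79.80.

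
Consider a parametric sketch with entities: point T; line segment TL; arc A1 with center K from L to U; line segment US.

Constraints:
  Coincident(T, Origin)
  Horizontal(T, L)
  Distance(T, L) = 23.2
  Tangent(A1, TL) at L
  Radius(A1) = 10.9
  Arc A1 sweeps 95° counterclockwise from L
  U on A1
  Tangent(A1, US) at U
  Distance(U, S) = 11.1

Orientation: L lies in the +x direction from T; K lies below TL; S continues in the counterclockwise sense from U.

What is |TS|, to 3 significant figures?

26.5

T is at the origin; TL is horizontal with |TL| = 23.2 and L on the +x side, so L = (23.2, 0.00). A1 meets TL tangentially, so KL is at right angles to TL, so K = L + (0, -10.9) = (23.2, -10.9). On A1, L sits at bearing 90° from K; a 95° counterclockwise sweep puts U at bearing 185°, so U = K + 10.9·(cos 185°, sin 185°) = (12.3, -11.8). The tangent condition forces KU to be normal to US, so US runs along (−sin 185°, cos 185°); with |US| = 11.1, S = (13.3, -22.9). Then |TS| = |S − T| = 26.5.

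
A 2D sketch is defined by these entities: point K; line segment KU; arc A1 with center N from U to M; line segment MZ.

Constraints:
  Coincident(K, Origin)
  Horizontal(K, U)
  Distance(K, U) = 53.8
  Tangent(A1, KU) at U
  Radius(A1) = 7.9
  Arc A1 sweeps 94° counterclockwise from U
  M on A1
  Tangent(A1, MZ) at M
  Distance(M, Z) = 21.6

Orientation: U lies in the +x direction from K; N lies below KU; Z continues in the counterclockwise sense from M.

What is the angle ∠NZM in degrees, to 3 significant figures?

20.1°

K is at the origin; K and U share the same y with |KU| = 53.8 and U on the +x side, so U = (53.8, 0.00). Since A1 is tangent to KU there, NU ⟂ KU, so N = U + (0, -7.9) = (53.8, -7.90). On A1, U sits at bearing 90° from N; a 94° counterclockwise sweep puts M at bearing 184°, so M = N + 7.9·(cos 184°, sin 184°) = (45.9, -8.45). Tangency of A1 to MZ means the radius NM is perpendicular to MZ, so MZ runs along (−sin 184°, cos 184°); with |MZ| = 21.6, Z = (47.4, -30.0). Then cos ∠NZM = ZN·ZM / (|ZN||ZM|), giving 20.1°.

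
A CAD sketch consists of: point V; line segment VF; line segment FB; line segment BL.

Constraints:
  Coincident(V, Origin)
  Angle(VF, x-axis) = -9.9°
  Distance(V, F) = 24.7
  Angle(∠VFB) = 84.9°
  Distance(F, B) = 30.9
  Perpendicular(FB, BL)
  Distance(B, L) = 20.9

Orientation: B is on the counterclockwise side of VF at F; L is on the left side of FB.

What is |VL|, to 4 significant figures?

28.94

V is at the origin; VF runs at -9.9° with length 24.7, so F = 24.7·(cos -9.9°, sin -9.9°) = (24.33, -4.247). ∠VFB = 84.9°, so FB runs at -9.9° + (180° − 84.9°) = 85.20° from the x-axis; with |FB| = 30.9, B = F + 30.9·(cos 85.20°, sin 85.20°) = (26.92, 26.54). FB is perpendicular to BL; with |BL| = 20.9 on the left of FB, L = B + 20.9·(-0.9965, 0.08368) = (6.091, 28.29). Then |VL| = |L − V| = 28.94.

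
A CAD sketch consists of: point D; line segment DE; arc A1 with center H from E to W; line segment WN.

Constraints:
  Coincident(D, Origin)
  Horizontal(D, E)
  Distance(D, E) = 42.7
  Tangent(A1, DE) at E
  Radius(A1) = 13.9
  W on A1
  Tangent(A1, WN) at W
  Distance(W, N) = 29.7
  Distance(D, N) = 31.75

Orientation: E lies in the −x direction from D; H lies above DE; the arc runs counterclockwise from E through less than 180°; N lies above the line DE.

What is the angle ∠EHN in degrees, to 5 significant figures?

116.93°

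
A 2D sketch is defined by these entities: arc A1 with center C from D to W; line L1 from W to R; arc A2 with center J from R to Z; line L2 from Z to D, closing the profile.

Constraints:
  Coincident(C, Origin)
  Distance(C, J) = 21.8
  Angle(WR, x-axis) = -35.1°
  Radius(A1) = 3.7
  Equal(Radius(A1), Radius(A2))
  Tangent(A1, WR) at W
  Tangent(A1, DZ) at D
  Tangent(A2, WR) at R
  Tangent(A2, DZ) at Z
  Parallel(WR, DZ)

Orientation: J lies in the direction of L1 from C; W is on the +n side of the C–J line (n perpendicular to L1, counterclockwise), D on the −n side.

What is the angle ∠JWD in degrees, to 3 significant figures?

80.4°

The slot axis is L1's direction at -35.1°, so u = (cos -35.1°, sin -35.1°) = (0.818, -0.575) and n = (−sin -35.1°, cos -35.1°) = (0.575, 0.818). C is at the origin and J lies 21.8 along u from C, so J = 21.8·u = (17.8, -12.5). Tangency of A1 to both parallel lines with radius 3.7 puts W and D at C ± 3.7·n: W = (2.13, 3.03), D = (-2.13, -3.03). Then cos ∠JWD = WJ·WD / (|WJ||WD|), giving 80.4°.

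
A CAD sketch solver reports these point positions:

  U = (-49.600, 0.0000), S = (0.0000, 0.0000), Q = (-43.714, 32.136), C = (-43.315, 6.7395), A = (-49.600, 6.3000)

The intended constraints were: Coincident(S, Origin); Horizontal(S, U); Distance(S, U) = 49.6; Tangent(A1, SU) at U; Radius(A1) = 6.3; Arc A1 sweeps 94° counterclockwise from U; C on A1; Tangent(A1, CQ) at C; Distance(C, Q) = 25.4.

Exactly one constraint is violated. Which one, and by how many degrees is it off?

Tangent(A1, CQ) at C — off by 3.10°.

S = (0.00, 0.00) ✓; S.y = 0.00, U.y = 0.00 ✓; |SU| = 49.60 ✓; ∠(AU, US) = 90.00° ✓; |AU| = 6.300 ✓; bearing(A→C) − bearing(A→U) = 94.00° ✓; |AC| = 6.300 ✓; ∠(AC, CQ) = 93.10° ✗; |CQ| = 25.40 ✓.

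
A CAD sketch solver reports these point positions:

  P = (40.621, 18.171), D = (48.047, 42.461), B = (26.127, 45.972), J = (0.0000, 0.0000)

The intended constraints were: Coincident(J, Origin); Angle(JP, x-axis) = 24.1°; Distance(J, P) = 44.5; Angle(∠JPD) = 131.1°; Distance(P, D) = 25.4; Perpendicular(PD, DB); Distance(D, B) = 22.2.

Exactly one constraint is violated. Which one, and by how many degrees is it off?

Perpendicular(PD, DB) — off by 7.90°.

J = (0.00, 0.00) ✓; JP at 24.10° ✓; |JP| = 44.50 ✓; ∠JPD = 131.1° ✓; |PD| = 25.40 ✓; ∠(PD, DB) = 97.90° ✗; |DB| = 22.20 ✓.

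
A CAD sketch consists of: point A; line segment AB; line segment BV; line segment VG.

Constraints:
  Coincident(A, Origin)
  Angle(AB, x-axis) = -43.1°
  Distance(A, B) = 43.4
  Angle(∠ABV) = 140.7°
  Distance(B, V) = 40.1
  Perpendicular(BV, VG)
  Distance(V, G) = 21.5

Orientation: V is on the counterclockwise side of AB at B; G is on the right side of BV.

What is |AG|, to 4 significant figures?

88.48

A is at the origin; AB runs at -43.1° with length 43.4, so B = 43.4·(cos -43.1°, sin -43.1°) = (31.69, -29.65). ∠ABV = 140.7°, so BV runs at -43.1° + (180° − 140.7°) = -3.800° from the x-axis; with |BV| = 40.1, V = B + 40.1·(cos -3.800°, sin -3.800°) = (71.70, -32.31). BV is perpendicular to VG; with |VG| = 21.5 on the right of BV, G = V + 21.5·(-0.06627, -0.9978) = (70.28, -53.76). Then |AG| = |G − A| = 88.48.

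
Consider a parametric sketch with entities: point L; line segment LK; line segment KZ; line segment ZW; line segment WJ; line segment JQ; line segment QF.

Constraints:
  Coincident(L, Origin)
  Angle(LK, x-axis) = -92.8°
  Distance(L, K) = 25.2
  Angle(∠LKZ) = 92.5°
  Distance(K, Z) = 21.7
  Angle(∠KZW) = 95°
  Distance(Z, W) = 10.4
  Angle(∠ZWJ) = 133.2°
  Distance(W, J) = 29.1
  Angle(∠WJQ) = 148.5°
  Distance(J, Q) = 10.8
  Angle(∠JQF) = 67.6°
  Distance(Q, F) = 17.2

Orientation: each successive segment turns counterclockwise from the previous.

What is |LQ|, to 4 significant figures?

11.66

L is at the origin; LK runs at -92.8° with length 25.2, so K = (-1.231, -25.17). ∠LKZ = 92.5° gives KZ at -5.300° from the x-axis; with |KZ| = 21.7, Z = (20.38, -27.17). ∠KZW = 95.0° gives ZW at 79.70° from the x-axis; with |ZW| = 10.4, W = (22.24, -16.94). ∠ZWJ = 133.2° gives WJ at 126.5° from the x-axis; with |WJ| = 29.1, J = (4.926, 6.450). ∠WJQ = 148.5° gives JQ at 158.0° from the x-axis; with |JQ| = 10.8, Q = (-5.087, 10.50). Then |LQ| = |Q − L| = 11.66.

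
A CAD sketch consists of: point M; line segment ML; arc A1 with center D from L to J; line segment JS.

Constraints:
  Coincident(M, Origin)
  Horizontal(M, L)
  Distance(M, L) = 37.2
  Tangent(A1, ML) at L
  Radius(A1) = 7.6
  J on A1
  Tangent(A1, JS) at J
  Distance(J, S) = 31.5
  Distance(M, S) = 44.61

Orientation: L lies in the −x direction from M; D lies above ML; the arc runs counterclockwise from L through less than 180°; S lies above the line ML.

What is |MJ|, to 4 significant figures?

30.37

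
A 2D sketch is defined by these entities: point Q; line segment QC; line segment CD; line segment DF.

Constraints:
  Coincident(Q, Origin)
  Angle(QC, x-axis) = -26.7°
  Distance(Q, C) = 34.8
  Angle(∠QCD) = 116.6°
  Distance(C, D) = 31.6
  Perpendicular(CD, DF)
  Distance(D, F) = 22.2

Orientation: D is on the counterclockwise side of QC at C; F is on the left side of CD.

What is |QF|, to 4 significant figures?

48.02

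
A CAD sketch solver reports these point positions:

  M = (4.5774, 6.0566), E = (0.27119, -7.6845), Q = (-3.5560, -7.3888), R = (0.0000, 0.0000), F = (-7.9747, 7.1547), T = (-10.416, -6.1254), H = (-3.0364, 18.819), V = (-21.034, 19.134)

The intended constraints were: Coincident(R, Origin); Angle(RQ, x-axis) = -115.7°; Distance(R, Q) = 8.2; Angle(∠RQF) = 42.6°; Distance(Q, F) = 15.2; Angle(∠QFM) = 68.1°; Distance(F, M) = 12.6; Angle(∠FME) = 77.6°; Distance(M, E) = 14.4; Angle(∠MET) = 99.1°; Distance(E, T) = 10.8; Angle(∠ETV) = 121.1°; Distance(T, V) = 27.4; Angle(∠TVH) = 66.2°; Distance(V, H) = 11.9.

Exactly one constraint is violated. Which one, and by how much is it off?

Distance(V, H) = 11.9 — off by 6.10.

R = (0.00, 0.00) ✓; RQ at -115.7° ✓; |RQ| = 8.200 ✓; ∠RQF = 42.60° ✓; |QF| = 15.20 ✓; ∠QFM = 68.10° ✓; |FM| = 12.60 ✓; ∠FME = 77.60° ✓; |ME| = 14.40 ✓; ∠MET = 99.10° ✓; |ET| = 10.80 ✓; ∠ETV = 121.1° ✓; |TV| = 27.40 ✓; ∠TVH = 66.20° ✓; |VH| = 18.00 ✗.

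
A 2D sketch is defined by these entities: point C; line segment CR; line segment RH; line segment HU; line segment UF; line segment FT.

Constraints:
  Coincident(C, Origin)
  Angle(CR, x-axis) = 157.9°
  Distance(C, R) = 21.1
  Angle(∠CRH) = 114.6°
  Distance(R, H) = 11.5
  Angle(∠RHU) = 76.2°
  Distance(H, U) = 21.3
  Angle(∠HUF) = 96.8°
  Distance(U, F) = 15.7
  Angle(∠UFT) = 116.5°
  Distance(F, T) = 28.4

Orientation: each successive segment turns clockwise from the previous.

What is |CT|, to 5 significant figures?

28.917

C is at the origin; CR runs at 157.9° with length 21.1, so R = (-19.550, 7.9383). ∠CRH = 114.6° gives RH at 92.500° from the x-axis; with |RH| = 11.5, H = (-20.051, 19.427). ∠RHU = 76.2° gives HU at -11.300° from the x-axis; with |HU| = 21.3, U = (0.83572, 15.254). ∠HUF = 96.8° gives UF at -94.500° from the x-axis; with |UF| = 15.7, F = (-0.39609, -0.39787). ∠UFT = 116.5° gives FT at -158.00° from the x-axis; with |FT| = 28.4, T = (-26.728, -11.037). Then |CT| = |T − C| = 28.917.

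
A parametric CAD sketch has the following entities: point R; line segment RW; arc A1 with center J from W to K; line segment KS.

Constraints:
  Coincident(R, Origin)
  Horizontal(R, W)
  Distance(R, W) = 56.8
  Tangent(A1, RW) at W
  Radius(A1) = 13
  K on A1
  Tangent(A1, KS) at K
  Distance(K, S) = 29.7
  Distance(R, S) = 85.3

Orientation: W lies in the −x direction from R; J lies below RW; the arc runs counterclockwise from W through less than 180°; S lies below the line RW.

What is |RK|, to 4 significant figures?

70.28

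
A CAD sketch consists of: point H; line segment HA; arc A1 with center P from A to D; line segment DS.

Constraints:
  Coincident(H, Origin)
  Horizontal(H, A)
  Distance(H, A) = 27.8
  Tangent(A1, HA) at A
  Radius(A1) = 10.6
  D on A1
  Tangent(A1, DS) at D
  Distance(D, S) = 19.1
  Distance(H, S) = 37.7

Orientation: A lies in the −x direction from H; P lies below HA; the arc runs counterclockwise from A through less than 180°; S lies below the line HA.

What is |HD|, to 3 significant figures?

39.5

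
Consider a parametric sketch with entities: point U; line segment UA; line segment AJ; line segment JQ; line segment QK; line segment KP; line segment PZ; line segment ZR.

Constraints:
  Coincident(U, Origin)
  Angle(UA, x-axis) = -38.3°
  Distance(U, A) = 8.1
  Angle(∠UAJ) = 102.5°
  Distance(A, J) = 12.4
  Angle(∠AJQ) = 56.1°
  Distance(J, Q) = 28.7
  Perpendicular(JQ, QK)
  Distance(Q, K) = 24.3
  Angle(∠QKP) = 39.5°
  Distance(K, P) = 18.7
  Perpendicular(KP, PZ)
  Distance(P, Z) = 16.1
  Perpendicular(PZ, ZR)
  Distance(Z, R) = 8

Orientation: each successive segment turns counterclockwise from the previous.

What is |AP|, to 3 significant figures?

9.90

U is at the origin; UA runs at -38.3° with length 8.1, so A = (6.36, -5.02). ∠UAJ = 102.5° gives AJ at 39.2° from the x-axis; with |AJ| = 12.4, J = (16.0, 2.82). ∠AJQ = 56.1° gives JQ at 163° from the x-axis; with |JQ| = 28.7, Q = (-11.5, 11.2). JQ ⟂ QK, so QK runs at -107°; with |QK| = 24.3, K = (-18.6, -12.1). ∠QKP = 39.5° gives KP at 33.6° from the x-axis; with |KP| = 18.7, P = (-2.98, -1.74). Then |AP| = |P − A| = 9.90.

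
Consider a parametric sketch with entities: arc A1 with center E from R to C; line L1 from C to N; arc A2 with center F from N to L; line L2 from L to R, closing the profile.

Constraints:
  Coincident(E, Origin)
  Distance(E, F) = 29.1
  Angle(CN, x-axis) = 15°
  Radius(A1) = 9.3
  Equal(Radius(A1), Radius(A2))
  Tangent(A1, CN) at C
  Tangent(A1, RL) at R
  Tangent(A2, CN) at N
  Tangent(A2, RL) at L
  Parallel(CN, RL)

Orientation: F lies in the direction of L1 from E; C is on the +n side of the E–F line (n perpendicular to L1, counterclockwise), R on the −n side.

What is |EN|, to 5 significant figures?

30.550

Tangency of A1 to both parallel lines with radius 9.3 puts C and R at E ± 9.3·n: C = (-2.4070, 8.9831), R = (2.4070, -8.9831). Equal radii place N and L the same way about F: N = F + 9.3·n = (25.701, 16.515), L = F − 9.3·n = (30.515, -1.4515). Then |EN| = |N − E| = 30.550.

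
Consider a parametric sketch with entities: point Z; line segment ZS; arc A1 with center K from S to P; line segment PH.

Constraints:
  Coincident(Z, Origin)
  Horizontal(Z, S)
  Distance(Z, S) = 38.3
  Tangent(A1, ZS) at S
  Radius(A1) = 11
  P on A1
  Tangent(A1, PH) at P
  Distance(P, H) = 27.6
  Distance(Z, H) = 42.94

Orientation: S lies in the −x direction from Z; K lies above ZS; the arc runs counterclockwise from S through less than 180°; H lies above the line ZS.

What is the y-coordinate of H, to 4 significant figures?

36.37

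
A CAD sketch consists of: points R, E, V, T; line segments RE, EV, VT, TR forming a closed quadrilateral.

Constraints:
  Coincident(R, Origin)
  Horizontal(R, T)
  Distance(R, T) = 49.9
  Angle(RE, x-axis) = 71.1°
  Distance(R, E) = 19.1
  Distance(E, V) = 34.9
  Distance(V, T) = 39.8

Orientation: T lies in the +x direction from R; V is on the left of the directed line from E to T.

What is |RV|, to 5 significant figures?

51.304

Checks: |EV| = 34.90 ✓; |VT| = 39.80 ✓.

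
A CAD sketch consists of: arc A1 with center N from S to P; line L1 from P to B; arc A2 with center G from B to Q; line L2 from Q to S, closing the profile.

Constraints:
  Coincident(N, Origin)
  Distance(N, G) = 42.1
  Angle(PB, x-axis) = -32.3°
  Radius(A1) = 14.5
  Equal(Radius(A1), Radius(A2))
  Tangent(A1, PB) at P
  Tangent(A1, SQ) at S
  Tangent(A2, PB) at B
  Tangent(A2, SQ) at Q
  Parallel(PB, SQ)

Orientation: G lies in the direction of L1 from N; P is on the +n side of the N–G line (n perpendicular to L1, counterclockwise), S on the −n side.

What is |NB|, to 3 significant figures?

44.5

The slot axis is L1's direction at -32.3°, so u = (cos -32.3°, sin -32.3°) = (0.845, -0.534) and n = (−sin -32.3°, cos -32.3°) = (0.534, 0.845). N is at the origin and G lies 42.1 along u from N, so G = 42.1·u = (35.6, -22.5). Tangency of A1 to both parallel lines with radius 14.5 puts P and S at N ± 14.5·n: P = (7.75, 12.3), S = (-7.75, -12.3). Equal radii place B and Q the same way about G: B = G + 14.5·n = (43.3, -10.2), Q = G − 14.5·n = (27.8, -34.8). Then |NB| = |B − N| = 44.5.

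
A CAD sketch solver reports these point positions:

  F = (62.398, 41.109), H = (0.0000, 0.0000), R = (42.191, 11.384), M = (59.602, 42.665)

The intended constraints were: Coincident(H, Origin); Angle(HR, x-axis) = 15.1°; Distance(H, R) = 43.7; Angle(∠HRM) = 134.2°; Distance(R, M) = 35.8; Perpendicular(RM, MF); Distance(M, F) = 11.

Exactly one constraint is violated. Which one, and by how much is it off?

Distance(M, F) = 11 — off by 7.80.

H = (0.00, 0.00) ✓; HR at 15.10° ✓; |HR| = 43.70 ✓; ∠HRM = 134.2° ✓; |RM| = 35.80 ✓; ∠(RM, MF) = 90.00° ✓; |MF| = 3.200 ✗.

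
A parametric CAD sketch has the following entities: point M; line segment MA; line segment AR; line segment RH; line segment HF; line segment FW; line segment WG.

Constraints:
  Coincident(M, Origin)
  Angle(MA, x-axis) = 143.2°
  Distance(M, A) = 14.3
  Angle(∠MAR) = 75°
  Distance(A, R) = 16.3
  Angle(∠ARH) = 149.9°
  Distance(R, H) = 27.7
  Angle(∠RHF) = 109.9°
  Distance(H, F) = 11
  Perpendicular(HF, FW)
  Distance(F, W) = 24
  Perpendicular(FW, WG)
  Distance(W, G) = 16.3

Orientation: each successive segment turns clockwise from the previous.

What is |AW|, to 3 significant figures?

25.2

M is at the origin; MA runs at 143.2° with length 14.3, so A = (-11.5, 8.57). ∠MAR = 75.0° gives AR at 38.2° from the x-axis; with |AR| = 16.3, R = (1.36, 18.6). ∠ARH = 149.9° gives RH at 8.10° from the x-axis; with |RH| = 27.7, H = (28.8, 22.5). ∠RHF = 109.9° gives HF at -62.0° from the x-axis; with |HF| = 11.0, F = (33.9, 12.8). The perpendicularity gives FW at right angles to HF, so FW runs at -152°; with |FW| = 24.0, W = (12.8, 1.57). Then |AW| = |W − A| = 25.2.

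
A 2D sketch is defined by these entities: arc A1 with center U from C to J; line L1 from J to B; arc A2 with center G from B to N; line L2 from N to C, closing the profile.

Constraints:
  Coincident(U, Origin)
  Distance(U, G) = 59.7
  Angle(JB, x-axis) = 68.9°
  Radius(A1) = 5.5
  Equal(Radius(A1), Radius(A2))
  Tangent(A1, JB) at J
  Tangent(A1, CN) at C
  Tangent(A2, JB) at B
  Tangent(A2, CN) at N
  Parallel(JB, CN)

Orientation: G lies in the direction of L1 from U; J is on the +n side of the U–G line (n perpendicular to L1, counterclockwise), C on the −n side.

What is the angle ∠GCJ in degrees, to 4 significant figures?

84.74°

U is at the origin and G lies 59.7 along u from U, so G = 59.7·u = (21.49, 55.70). Tangency of A1 to both parallel lines with radius 5.5 puts J and C at U ± 5.5·n: J = (-5.131, 1.980), C = (5.131, -1.980). Then cos ∠GCJ = CG·CJ / (|CG||CJ|), giving 84.74°.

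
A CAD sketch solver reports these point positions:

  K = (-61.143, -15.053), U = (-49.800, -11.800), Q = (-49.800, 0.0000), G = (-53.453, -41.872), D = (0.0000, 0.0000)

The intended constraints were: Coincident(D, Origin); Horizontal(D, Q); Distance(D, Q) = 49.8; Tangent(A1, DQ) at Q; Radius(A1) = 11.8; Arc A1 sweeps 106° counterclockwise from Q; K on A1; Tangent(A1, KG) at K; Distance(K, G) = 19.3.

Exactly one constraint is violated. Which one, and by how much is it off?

Distance(K, G) = 19.3 — off by 8.60.

D = (0.00, 0.00) ✓; D.y = 0.00, Q.y = 0.00 ✓; |DQ| = 49.80 ✓; ∠(UQ, QD) = 90.00° ✓; |UQ| = 11.80 ✓; bearing(U→K) − bearing(U→Q) = 106.0° ✓; |UK| = 11.80 ✓; ∠(UK, KG) = 90.00° ✓; |KG| = 27.90 ✗.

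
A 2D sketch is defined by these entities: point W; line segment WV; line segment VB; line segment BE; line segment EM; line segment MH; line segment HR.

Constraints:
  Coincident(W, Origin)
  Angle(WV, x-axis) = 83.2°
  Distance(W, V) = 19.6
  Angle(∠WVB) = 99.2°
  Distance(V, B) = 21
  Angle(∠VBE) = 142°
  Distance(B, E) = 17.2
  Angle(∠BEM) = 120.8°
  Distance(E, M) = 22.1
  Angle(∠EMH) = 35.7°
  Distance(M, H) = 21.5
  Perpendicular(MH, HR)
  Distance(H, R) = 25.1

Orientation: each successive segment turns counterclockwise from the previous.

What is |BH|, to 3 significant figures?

13.6

∠BEM = 120.8° gives EM at -98.8° from the x-axis; with |EM| = 22.1, M = (-37.2, -3.03). ∠EMH = 35.7° gives MH at 45.5° from the x-axis; with |MH| = 21.5, H = (-22.1, 12.3). Then |BH| = |H − B| = 13.6.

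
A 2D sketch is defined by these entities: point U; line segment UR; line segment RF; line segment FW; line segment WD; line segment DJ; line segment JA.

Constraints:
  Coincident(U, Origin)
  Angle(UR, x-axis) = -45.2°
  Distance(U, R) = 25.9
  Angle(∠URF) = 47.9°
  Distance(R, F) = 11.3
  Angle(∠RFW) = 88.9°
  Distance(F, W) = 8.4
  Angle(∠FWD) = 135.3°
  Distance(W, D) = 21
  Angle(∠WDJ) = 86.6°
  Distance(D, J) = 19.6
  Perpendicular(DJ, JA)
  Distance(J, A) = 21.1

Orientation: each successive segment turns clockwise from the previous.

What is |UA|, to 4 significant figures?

30.71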